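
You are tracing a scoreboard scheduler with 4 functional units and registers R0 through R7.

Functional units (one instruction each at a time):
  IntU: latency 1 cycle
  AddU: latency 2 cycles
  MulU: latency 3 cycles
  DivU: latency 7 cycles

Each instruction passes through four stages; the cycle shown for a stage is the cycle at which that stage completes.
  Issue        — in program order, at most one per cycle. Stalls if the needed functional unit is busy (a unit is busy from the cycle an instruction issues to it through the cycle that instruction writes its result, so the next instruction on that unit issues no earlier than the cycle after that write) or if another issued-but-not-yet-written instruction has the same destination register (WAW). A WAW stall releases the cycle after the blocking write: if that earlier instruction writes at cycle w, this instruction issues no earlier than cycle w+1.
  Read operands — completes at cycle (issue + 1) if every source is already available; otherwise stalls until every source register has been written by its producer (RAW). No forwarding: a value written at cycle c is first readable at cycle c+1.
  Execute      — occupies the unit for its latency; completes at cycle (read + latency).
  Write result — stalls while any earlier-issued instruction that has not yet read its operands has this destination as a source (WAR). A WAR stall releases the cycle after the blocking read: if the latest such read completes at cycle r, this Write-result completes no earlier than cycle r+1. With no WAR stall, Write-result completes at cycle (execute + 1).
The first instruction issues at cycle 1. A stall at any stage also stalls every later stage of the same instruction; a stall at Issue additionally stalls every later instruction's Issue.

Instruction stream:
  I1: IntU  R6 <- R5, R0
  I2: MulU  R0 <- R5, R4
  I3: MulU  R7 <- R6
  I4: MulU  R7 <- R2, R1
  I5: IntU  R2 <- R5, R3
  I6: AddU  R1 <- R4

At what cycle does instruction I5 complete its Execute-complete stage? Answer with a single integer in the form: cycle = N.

I1 -> (1, 2, 3, 4)
I2 -> (2, 3, 6, 7)
I3 -> (8, 9, 12, 13)  // struct: MulU busy until I2 writes@7
I4 -> (14, 15, 18, 19)  // struct: MulU busy until I3 writes@13
I5 -> (15, 16, 17, 18)
I6 -> (16, 17, 19, 20)

cycle = 17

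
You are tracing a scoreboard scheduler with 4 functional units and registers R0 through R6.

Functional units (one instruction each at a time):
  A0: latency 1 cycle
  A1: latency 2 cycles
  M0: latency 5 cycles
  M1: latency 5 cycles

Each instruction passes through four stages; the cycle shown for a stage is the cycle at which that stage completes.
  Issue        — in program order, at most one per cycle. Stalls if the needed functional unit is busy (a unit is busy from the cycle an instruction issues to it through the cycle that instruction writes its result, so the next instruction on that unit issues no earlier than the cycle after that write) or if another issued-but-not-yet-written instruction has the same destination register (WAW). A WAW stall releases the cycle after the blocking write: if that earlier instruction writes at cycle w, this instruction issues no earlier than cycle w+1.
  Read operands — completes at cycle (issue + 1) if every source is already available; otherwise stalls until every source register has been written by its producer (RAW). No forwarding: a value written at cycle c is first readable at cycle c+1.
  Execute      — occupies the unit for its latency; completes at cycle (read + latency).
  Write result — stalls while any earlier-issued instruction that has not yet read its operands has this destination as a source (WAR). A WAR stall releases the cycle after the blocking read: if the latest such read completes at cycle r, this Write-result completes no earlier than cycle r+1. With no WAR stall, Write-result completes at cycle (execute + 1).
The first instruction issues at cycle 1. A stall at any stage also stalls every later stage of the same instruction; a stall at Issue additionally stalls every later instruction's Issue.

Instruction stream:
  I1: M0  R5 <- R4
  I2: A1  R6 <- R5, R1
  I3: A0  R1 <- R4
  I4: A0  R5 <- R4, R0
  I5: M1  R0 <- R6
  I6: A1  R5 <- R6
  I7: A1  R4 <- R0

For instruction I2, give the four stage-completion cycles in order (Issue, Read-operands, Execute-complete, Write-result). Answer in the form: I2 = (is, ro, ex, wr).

I2 = (2, 9, 11, 12)

I1  is:1  ro:2  ex:7  wr:8
I2  is:2  ro:9  ex:11  wr:12  — RAW R5: wait I1 write@8
I3  is:3  ro:4  ex:5  wr:10  — WAR R1: wait I2 read@9
I4  is:11  ro:12  ex:13  wr:14  — struct: A0 busy until I3 writes@10
I5  is:12  ro:13  ex:18  wr:19
I6  is:15  ro:16  ex:18  wr:19  — WAW R5: wait I4 write@14
I7  is:20  ro:21  ex:23  wr:24  — struct: A1 busy until I6 writes@19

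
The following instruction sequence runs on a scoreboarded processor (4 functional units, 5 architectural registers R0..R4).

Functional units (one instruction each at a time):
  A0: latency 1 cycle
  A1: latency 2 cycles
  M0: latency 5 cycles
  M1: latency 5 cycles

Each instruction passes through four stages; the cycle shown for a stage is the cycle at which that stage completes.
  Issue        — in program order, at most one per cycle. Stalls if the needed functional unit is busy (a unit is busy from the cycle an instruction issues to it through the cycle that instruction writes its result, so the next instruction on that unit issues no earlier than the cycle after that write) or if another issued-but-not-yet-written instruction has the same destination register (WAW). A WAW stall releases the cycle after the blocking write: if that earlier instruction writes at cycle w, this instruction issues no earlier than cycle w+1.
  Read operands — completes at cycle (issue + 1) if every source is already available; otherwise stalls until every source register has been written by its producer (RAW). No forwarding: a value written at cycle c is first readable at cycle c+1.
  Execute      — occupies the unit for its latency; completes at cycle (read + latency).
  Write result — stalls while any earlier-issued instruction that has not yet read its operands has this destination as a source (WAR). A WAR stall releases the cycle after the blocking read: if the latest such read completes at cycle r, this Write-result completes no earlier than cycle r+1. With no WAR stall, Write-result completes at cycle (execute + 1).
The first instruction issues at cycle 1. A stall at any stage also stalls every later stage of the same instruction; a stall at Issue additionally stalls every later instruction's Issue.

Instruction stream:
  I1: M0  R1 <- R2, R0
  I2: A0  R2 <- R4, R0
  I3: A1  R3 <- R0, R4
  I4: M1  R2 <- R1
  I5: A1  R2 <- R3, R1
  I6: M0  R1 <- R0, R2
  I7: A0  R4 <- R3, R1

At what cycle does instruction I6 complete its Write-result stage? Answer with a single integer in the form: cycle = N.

cycle = 27

1) issue 1, read 2, done 7, write 8
2) issue 2, read 3, done 4, write 5
3) issue 3, read 4, done 6, write 7
4) issue 6, read 9, done 14, write 15  <WAW R2: wait I2 write@5 / RAW R1: wait I1 write@8>
5) issue 16, read 17, done 19, write 20  <WAW R2: wait I4 write@15>
6) issue 17, read 21, done 26, write 27  <RAW R2: wait I5 write@20>
7) issue 18, read 28, done 29, write 30  <RAW R1: wait I6 write@27>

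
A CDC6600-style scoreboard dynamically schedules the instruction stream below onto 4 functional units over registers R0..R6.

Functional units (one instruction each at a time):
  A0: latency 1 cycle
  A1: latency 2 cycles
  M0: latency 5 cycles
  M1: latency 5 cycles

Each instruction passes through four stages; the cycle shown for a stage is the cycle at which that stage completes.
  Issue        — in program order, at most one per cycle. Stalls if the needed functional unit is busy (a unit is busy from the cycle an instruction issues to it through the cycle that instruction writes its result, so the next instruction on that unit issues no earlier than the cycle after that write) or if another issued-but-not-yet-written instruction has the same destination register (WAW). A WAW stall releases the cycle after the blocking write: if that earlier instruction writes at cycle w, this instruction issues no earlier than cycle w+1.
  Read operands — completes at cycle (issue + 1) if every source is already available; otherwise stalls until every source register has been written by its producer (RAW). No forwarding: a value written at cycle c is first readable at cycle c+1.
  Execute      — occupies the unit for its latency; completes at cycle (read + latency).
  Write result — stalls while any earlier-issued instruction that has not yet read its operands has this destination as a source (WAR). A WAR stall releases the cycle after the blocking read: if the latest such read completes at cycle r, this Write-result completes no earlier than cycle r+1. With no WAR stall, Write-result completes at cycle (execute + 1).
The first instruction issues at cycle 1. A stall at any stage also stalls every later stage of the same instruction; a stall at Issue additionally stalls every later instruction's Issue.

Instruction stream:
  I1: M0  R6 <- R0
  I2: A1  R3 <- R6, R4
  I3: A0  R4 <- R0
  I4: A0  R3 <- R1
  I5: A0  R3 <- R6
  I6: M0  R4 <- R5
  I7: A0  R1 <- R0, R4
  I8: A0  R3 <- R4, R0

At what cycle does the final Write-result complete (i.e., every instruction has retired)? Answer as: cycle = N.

I1 -> (1, 2, 7, 8)
I2 -> (2, 9, 11, 12)  // RAW R6: wait I1 write@8
I3 -> (3, 4, 5, 10)  // WAR R4: wait I2 read@9
I4 -> (13, 14, 15, 16)  // WAW R3: wait I2 write@12
I5 -> (17, 18, 19, 20)  // struct: A0 busy until I4 writes@16
I6 -> (18, 19, 24, 25)
I7 -> (21, 26, 27, 28)  // struct: A0 busy until I5 writes@20, RAW R4: wait I6 write@25
I8 -> (29, 30, 31, 32)  // struct: A0 busy until I7 writes@28

cycle = 32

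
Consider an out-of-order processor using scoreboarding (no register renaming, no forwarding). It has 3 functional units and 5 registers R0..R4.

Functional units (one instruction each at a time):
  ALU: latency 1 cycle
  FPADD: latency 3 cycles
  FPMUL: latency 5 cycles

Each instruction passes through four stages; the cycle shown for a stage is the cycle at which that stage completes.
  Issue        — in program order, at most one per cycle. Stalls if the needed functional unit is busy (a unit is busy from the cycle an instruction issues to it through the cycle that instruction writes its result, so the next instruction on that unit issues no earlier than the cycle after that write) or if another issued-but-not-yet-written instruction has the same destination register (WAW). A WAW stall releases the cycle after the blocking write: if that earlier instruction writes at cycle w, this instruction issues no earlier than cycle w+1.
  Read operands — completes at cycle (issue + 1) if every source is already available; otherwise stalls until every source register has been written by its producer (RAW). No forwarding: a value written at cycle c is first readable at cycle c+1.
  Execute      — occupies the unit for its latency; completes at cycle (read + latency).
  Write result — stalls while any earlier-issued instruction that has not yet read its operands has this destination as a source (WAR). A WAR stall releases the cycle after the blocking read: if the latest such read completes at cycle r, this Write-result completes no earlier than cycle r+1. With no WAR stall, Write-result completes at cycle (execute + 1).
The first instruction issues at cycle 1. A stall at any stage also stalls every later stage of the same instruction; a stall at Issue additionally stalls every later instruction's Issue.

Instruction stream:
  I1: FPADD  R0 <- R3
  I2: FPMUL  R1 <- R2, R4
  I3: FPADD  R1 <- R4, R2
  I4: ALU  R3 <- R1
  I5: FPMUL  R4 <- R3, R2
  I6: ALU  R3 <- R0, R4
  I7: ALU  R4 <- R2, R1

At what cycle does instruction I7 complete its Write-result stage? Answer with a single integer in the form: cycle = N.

cycle = 32

[I1] 1/2/5/6
[I2] 2/3/8/9
[I3] 10/11/14/15  (WAW R1: wait I2 write@9)
[I4] 11/16/17/18  (RAW R1: wait I3 write@15)
[I5] 12/19/24/25  (RAW R3: wait I4 write@18)
[I6] 19/26/27/28  (struct: ALU busy until I4 writes@18; RAW R4: wait I5 write@25)
[I7] 29/30/31/32  (struct: ALU busy until I6 writes@28)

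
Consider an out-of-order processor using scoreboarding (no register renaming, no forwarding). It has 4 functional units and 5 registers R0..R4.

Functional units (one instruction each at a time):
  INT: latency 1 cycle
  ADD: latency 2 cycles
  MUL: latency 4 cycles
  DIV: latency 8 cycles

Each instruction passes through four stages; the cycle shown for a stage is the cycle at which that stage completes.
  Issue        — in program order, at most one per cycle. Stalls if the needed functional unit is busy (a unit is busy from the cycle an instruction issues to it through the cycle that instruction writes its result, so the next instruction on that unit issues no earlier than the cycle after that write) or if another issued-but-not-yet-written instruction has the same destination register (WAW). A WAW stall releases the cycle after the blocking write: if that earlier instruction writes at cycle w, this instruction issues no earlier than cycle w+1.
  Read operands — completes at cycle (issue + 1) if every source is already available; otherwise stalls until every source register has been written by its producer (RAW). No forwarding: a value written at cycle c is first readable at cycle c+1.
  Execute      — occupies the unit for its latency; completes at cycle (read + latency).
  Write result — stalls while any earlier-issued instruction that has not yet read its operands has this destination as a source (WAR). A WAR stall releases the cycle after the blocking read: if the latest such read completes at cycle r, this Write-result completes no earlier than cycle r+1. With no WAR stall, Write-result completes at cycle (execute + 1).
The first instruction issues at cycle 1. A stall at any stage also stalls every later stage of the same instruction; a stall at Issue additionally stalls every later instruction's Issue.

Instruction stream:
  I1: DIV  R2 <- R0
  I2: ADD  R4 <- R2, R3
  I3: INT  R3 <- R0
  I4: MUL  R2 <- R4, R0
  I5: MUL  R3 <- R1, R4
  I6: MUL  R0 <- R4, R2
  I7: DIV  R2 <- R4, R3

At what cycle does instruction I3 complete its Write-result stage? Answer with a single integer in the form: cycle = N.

  I1 | 1 | 2 | 10 | 11
  I2 | 2 | 12 | 14 | 15   RAW R2: wait I1 write@11
  I3 | 3 | 4 | 5 | 13   WAR R3: wait I2 read@12
  I4 | 12 | 16 | 20 | 21   WAW R2: wait I1 write@11 · RAW R4: wait I2 write@15
  I5 | 22 | 23 | 27 | 28   struct: MUL busy until I4 writes@21
  I6 | 29 | 30 | 34 | 35   struct: MUL busy until I5 writes@28
  I7 | 30 | 31 | 39 | 40

cycle = 13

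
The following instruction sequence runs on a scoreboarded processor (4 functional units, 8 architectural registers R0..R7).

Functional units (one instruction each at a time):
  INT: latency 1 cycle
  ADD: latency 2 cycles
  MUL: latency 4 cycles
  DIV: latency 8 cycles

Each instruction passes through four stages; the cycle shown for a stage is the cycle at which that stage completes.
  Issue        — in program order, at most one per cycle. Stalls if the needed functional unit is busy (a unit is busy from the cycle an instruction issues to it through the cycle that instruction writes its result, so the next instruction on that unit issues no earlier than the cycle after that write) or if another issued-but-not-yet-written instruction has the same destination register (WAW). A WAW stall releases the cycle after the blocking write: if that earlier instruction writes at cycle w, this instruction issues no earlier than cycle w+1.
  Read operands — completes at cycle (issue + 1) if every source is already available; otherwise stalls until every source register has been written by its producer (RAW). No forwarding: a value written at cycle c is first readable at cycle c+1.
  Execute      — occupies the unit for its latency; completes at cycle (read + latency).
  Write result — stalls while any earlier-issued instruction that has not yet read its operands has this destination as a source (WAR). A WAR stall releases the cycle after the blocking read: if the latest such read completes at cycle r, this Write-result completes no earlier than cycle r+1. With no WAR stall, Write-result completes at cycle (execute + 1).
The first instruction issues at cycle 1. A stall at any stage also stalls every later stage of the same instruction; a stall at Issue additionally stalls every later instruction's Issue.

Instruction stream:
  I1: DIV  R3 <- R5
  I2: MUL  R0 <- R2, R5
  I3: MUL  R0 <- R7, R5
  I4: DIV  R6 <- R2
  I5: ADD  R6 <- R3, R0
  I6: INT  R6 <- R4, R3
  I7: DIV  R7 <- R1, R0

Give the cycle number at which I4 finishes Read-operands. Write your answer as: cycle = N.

I1: IS=1 RO=2 EX=10 WR=11
I2: IS=2 RO=3 EX=7 WR=8
I3: IS=9 RO=10 EX=14 WR=15  [struct: MUL busy until I2 writes@8]
I4: IS=12 RO=13 EX=21 WR=22  [struct: DIV busy until I1 writes@11]
I5: IS=23 RO=24 EX=26 WR=27  [WAW R6: wait I4 write@22]
I6: IS=28 RO=29 EX=30 WR=31  [WAW R6: wait I5 write@27]
I7: IS=29 RO=30 EX=38 WR=39

cycle = 13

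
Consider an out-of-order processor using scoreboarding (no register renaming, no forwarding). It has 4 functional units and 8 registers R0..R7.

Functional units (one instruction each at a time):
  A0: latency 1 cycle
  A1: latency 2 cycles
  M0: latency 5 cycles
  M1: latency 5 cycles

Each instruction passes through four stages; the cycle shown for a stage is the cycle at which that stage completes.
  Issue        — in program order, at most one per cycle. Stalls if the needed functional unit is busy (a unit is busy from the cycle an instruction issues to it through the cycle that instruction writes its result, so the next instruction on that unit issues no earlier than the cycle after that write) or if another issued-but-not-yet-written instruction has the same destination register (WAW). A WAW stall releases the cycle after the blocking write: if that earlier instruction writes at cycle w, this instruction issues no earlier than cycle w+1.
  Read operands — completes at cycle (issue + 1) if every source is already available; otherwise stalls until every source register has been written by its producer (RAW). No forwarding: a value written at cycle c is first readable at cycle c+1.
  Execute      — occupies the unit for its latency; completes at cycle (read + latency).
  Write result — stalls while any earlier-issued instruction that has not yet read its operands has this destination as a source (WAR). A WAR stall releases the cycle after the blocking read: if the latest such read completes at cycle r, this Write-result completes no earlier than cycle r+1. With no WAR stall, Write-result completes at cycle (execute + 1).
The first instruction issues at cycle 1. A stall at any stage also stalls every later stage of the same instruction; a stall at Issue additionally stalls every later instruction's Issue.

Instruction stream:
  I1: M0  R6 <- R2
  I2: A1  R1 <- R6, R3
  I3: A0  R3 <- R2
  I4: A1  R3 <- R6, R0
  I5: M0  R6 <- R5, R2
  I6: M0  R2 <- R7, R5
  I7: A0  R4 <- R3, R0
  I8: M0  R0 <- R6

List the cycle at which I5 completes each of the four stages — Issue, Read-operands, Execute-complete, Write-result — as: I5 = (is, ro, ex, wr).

I1 -> (1, 2, 7, 8)
I2 -> (2, 9, 11, 12)  // RAW R6: wait I1 write@8
I3 -> (3, 4, 5, 10)  // WAR R3: wait I2 read@9
I4 -> (13, 14, 16, 17)  // struct: A1 busy until I2 writes@12
I5 -> (14, 15, 20, 21)
I6 -> (22, 23, 28, 29)  // struct: M0 busy until I5 writes@21
I7 -> (23, 24, 25, 26)
I8 -> (30, 31, 36, 37)  // struct: M0 busy until I6 writes@29

I5 = (14, 15, 20, 21)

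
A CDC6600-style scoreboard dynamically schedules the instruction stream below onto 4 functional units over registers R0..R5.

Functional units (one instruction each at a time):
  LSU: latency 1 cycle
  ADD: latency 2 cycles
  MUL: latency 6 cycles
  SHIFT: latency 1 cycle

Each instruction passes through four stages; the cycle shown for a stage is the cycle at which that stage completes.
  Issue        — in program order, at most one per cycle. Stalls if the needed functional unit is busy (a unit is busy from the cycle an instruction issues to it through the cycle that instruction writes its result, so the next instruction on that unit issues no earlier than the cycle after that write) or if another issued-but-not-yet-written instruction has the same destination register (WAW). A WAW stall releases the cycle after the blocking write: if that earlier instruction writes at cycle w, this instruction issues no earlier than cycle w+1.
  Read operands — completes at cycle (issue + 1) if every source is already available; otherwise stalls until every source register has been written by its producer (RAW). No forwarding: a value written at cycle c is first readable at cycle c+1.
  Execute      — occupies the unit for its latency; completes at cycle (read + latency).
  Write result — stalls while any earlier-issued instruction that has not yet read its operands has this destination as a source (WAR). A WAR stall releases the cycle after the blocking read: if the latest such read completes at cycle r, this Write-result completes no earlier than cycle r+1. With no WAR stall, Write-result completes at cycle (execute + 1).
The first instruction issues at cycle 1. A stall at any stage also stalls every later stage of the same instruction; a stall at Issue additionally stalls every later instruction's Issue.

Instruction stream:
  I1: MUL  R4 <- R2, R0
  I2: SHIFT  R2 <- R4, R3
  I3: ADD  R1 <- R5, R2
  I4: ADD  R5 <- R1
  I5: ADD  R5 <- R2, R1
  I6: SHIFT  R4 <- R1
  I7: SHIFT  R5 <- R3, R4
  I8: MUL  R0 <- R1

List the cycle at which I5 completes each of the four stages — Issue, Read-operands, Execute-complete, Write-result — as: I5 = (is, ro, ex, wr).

I5 = (22, 23, 25, 26)

I1  is:1  ro:2  ex:8  wr:9
I2  is:2  ro:10  ex:11  wr:12  — RAW R4: wait I1 write@9
I3  is:3  ro:13  ex:15  wr:16  — RAW R2: wait I2 write@12
I4  is:17  ro:18  ex:20  wr:21  — struct: ADD busy until I3 writes@16
I5  is:22  ro:23  ex:25  wr:26  — struct: ADD busy until I4 writes@21
I6  is:23  ro:24  ex:25  wr:26
I7  is:27  ro:28  ex:29  wr:30  — struct: SHIFT busy until I6 writes@26
I8  is:28  ro:29  ex:35  wr:36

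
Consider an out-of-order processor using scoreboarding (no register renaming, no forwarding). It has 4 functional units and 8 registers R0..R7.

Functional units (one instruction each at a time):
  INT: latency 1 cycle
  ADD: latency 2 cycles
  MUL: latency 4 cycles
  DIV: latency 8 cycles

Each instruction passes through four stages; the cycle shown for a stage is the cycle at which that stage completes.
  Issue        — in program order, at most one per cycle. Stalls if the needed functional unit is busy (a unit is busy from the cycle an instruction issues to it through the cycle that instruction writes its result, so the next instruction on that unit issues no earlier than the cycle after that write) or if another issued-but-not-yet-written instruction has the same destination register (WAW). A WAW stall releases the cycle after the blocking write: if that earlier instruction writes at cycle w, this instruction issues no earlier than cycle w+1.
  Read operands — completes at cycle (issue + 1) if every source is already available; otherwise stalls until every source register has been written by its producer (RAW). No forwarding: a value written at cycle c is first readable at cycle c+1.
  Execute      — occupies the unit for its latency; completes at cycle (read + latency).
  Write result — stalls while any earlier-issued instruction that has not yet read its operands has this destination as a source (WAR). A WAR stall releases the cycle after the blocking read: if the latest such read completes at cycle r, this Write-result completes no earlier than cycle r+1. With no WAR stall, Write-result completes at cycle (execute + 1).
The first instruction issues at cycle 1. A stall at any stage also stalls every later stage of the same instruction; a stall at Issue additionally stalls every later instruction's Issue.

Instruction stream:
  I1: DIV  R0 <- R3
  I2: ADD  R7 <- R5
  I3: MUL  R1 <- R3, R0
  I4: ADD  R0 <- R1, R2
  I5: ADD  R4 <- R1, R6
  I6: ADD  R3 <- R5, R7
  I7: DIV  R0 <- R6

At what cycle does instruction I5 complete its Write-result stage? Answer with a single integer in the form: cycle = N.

t=1  issue I1 (DIV)
t=2  I1 read-ops · issue I2 (ADD)
t=3  I2 read-ops · issue I3 (MUL)
t=5  I2 finished on ADD
t=6  I2→R7
t=10  I1 finished on DIV
t=11  I1→R0
t=12  I3 read-ops · issue I4 (ADD)
t=16  I3 finished on MUL
t=17  I3→R1
t=18  I4 read-ops
t=20  I4 finished on ADD
t=21  I4→R0
t=22  issue I5 (ADD)
t=23  I5 read-ops
t=25  I5 finished on ADD
t=26  I5→R4
t=27  issue I6 (ADD)
t=28  I6 read-ops · issue I7 (DIV)
t=29  I7 read-ops
t=30  I6 finished on ADD
t=31  I6→R3
t=37  I7 finished on DIV
t=38  I7→R0

cycle = 26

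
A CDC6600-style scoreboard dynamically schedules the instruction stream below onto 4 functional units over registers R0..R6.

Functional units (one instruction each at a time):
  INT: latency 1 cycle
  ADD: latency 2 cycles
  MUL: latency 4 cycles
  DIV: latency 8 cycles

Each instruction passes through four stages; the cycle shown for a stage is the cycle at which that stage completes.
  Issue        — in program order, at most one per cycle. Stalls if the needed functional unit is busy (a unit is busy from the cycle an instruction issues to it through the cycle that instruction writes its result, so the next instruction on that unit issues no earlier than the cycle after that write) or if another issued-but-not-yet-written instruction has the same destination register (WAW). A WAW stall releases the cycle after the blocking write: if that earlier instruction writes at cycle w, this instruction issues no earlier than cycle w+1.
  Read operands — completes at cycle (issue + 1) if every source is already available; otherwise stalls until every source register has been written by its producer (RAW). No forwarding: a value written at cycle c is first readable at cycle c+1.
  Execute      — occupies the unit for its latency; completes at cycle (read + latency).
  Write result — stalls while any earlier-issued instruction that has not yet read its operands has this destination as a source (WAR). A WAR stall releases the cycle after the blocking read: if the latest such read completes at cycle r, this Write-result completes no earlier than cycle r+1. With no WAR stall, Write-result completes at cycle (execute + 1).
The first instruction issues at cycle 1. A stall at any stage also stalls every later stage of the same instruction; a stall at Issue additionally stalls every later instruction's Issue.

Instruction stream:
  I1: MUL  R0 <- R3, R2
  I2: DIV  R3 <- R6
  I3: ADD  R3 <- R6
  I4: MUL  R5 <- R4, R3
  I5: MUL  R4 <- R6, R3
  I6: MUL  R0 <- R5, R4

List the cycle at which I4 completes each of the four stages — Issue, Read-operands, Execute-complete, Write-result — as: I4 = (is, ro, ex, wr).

I4 = (14, 18, 22, 23)

[I1] 1/2/6/7
[I2] 2/3/11/12
[I3] 13/14/16/17  (WAW R3: wait I2 write@12)
[I4] 14/18/22/23  (RAW R3: wait I3 write@17)
[I5] 24/25/29/30  (struct: MUL busy until I4 writes@23)
[I6] 31/32/36/37  (struct: MUL busy until I5 writes@30)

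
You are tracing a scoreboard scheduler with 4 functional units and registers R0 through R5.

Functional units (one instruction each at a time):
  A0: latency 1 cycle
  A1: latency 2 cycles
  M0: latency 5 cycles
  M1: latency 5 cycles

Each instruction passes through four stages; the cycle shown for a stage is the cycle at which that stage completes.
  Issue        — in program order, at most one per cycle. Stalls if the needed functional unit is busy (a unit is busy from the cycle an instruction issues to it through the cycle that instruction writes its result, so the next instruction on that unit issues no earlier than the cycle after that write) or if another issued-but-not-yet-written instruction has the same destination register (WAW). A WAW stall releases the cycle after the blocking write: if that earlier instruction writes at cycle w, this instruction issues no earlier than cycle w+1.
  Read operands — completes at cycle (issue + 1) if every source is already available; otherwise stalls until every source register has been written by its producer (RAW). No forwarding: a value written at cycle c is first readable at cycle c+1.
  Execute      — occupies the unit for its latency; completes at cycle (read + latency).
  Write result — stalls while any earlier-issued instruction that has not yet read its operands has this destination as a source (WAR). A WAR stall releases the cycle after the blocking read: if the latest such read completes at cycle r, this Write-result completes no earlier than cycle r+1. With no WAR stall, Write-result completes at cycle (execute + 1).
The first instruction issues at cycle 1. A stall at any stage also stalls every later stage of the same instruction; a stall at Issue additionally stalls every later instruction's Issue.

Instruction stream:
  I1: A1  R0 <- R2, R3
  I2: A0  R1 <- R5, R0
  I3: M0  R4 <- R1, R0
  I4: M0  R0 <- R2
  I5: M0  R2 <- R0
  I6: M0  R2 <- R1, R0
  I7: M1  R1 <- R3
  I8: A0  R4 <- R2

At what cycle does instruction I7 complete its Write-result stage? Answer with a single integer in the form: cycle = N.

cycle = 40

[I1] 1/2/4/5
[I2] 2/6/7/8  (RAW R0: wait I1 write@5)
[I3] 3/9/14/15  (RAW R1: wait I2 write@8)
[I4] 16/17/22/23  (struct: M0 busy until I3 writes@15)
[I5] 24/25/30/31  (struct: M0 busy until I4 writes@23)
[I6] 32/33/38/39  (struct: M0 busy until I5 writes@31)
[I7] 33/34/39/40
[I8] 34/40/41/42  (RAW R2: wait I6 write@39)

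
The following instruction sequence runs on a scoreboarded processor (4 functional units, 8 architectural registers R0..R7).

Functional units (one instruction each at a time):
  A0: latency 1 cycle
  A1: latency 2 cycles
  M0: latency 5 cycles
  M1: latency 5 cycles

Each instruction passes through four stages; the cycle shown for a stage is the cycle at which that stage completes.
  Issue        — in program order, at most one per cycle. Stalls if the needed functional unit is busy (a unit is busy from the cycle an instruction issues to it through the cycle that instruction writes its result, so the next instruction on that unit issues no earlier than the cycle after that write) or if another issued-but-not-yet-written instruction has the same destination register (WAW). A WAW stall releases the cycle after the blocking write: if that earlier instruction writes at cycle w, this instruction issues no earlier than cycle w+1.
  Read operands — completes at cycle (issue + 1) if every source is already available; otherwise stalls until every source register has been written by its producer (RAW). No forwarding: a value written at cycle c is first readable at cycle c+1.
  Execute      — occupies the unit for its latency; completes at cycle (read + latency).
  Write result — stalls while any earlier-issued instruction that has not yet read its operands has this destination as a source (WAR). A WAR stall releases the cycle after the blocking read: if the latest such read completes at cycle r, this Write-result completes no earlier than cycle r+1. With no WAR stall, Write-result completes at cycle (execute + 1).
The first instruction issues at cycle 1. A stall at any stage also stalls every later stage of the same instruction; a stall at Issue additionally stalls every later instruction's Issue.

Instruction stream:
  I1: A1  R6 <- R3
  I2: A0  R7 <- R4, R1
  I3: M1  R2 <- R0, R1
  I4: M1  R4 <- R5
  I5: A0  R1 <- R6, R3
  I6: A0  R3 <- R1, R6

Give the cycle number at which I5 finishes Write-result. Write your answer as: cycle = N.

cycle = 15

t=1  I1→A1
t=2  I1 RO | I2→A0
t=3  I2 RO | I3→M1
t=4  I1 EX | I2 EX | I3 RO
t=5  I1 WR R6 | I2 WR R7
t=9  I3 EX
t=10  I3 WR R2
t=11  I4→M1
t=12  I4 RO | I5→A0
t=13  I5 RO
t=14  I5 EX
t=15  I5 WR R1
t=16  I6→A0
t=17  I4 EX | I6 RO
t=18  I4 WR R4 | I6 EX
t=19  I6 WR R3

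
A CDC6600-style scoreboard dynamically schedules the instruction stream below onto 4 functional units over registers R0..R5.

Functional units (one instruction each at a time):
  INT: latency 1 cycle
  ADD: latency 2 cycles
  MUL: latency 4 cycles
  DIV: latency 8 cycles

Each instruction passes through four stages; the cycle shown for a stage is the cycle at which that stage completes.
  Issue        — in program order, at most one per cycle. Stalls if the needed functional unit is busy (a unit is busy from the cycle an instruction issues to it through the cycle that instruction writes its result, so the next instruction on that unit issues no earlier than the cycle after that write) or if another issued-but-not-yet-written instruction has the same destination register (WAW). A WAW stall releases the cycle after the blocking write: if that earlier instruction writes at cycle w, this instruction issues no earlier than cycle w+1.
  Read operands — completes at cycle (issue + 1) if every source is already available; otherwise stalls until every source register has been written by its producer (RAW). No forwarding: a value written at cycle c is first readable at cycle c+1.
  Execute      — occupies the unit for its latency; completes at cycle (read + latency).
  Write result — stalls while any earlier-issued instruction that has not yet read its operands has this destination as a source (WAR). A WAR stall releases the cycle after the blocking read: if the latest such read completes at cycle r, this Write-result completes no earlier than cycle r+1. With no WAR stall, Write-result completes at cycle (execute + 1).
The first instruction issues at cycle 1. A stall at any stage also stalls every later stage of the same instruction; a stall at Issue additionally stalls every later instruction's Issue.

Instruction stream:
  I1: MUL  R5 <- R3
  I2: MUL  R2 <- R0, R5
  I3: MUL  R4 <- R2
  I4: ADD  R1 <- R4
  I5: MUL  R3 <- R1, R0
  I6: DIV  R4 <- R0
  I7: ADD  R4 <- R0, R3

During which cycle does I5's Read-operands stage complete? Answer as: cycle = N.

cycle = 26

I1  is:1  ro:2  ex:6  wr:7
I2  is:8  ro:9  ex:13  wr:14  — struct: MUL busy until I1 writes@7
I3  is:15  ro:16  ex:20  wr:21  — struct: MUL busy until I2 writes@14
I4  is:16  ro:22  ex:24  wr:25  — RAW R4: wait I3 write@21
I5  is:22  ro:26  ex:30  wr:31  — struct: MUL busy until I3 writes@21, RAW R1: wait I4 write@25
I6  is:23  ro:24  ex:32  wr:33
I7  is:34  ro:35  ex:37  wr:38  — WAW R4: wait I6 write@33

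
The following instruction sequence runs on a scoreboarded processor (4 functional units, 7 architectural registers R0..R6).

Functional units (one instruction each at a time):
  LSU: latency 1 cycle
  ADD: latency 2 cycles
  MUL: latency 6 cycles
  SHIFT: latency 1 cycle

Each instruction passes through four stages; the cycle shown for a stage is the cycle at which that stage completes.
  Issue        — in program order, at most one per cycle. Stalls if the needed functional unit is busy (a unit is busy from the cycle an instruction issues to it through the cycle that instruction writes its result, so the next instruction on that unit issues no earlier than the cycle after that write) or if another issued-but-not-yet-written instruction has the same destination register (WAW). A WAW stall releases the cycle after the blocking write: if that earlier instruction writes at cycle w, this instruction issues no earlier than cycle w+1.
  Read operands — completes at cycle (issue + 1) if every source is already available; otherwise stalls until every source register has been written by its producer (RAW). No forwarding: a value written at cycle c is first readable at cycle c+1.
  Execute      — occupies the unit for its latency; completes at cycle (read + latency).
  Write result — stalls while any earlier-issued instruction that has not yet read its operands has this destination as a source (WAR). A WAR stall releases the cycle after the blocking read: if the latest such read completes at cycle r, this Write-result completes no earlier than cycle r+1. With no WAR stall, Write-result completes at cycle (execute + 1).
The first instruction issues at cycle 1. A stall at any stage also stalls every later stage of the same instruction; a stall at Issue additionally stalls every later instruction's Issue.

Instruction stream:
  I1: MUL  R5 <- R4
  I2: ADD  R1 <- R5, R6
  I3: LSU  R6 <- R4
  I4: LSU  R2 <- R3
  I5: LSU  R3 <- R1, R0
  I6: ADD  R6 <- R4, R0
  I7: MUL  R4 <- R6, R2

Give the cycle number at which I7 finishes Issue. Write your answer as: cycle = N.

[I1] 1/2/8/9
[I2] 2/10/12/13  (RAW R5: wait I1 write@9)
[I3] 3/4/5/11  (WAR R6: wait I2 read@10)
[I4] 12/13/14/15  (struct: LSU busy until I3 writes@11)
[I5] 16/17/18/19  (struct: LSU busy until I4 writes@15)
[I6] 17/18/20/21
[I7] 18/22/28/29  (RAW R6: wait I6 write@21)

cycle = 18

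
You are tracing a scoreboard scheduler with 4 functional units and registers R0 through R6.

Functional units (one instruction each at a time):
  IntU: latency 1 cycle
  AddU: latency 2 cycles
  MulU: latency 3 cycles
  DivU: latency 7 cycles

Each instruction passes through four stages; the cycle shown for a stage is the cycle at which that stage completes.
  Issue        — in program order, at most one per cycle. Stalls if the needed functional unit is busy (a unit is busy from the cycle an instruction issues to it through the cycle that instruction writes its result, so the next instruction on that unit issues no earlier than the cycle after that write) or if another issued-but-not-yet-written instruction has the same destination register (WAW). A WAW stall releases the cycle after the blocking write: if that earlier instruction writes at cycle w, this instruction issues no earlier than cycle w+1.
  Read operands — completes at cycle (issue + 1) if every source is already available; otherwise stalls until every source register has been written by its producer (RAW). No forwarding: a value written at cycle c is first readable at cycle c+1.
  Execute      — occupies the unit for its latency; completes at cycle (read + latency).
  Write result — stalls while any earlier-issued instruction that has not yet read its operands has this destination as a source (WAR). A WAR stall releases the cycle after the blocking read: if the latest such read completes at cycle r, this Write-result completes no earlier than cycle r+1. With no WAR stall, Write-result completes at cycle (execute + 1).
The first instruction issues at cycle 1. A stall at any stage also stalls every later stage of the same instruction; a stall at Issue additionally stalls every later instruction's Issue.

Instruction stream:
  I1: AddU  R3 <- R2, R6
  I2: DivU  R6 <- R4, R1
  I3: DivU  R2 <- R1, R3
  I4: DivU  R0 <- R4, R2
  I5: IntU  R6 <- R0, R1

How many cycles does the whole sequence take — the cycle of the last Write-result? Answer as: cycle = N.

t=1  I1 issues→AddU
t=2  I1 reads; I2 issues→DivU
t=3  I2 reads
t=4  I1 exec-done
t=5  I1 writes R3
t=10  I2 exec-done
t=11  I2 writes R6
t=12  I3 issues→DivU
t=13  I3 reads
t=20  I3 exec-done
t=21  I3 writes R2
t=22  I4 issues→DivU
t=23  I4 reads; I5 issues→IntU
t=30  I4 exec-done
t=31  I4 writes R0
t=32  I5 reads
t=33  I5 exec-done
t=34  I5 writes R6

cycle = 34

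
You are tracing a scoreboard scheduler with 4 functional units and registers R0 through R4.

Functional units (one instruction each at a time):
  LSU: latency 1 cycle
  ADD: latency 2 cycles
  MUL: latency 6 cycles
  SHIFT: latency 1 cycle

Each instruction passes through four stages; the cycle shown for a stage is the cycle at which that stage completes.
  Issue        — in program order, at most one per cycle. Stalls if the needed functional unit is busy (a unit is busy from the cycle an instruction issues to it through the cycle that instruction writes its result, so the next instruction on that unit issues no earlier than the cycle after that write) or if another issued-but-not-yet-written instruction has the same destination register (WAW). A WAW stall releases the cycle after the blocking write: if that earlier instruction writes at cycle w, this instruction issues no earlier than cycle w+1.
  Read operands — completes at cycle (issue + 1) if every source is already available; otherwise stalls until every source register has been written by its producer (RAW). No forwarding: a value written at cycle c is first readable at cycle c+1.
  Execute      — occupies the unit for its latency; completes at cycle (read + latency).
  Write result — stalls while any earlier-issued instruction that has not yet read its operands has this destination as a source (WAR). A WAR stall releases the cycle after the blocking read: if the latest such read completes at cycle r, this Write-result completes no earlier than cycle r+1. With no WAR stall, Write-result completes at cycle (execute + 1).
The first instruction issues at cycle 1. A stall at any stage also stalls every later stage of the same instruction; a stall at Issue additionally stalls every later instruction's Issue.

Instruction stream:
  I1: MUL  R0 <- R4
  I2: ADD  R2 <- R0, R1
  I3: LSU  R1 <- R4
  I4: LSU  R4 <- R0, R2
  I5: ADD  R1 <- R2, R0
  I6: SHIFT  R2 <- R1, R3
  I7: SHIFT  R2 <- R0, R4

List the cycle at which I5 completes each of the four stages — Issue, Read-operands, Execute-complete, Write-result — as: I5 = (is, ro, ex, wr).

I5 = (14, 15, 17, 18)

[1] I1 dispatched to MUL
[2] I1 operands ready · I2 dispatched to ADD
[3] I3 dispatched to LSU
[4] I3 operands ready
[5] I3 complete
[8] I1 complete
[9] R0←I1
[10] I2 operands ready
[11] R1←I3
[12] I2 complete · I4 dispatched to LSU
[13] R2←I2
[14] I4 operands ready · I5 dispatched to ADD
[15] I4 complete · I5 operands ready · I6 dispatched to SHIFT
[16] R4←I4
[17] I5 complete
[18] R1←I5
[19] I6 operands ready
[20] I6 complete
[21] R2←I6
[22] I7 dispatched to SHIFT
[23] I7 operands ready
[24] I7 complete
[25] R2←I7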